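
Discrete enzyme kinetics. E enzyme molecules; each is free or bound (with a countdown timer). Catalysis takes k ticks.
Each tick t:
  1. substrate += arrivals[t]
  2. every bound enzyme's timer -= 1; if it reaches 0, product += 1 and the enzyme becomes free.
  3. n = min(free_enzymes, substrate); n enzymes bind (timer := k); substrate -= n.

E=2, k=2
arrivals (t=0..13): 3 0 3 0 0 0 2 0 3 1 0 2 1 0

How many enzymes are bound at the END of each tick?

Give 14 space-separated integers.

Answer: 2 2 2 2 2 2 2 2 2 2 2 2 2 2

Derivation:
t=0: arr=3 -> substrate=1 bound=2 product=0
t=1: arr=0 -> substrate=1 bound=2 product=0
t=2: arr=3 -> substrate=2 bound=2 product=2
t=3: arr=0 -> substrate=2 bound=2 product=2
t=4: arr=0 -> substrate=0 bound=2 product=4
t=5: arr=0 -> substrate=0 bound=2 product=4
t=6: arr=2 -> substrate=0 bound=2 product=6
t=7: arr=0 -> substrate=0 bound=2 product=6
t=8: arr=3 -> substrate=1 bound=2 product=8
t=9: arr=1 -> substrate=2 bound=2 product=8
t=10: arr=0 -> substrate=0 bound=2 product=10
t=11: arr=2 -> substrate=2 bound=2 product=10
t=12: arr=1 -> substrate=1 bound=2 product=12
t=13: arr=0 -> substrate=1 bound=2 product=12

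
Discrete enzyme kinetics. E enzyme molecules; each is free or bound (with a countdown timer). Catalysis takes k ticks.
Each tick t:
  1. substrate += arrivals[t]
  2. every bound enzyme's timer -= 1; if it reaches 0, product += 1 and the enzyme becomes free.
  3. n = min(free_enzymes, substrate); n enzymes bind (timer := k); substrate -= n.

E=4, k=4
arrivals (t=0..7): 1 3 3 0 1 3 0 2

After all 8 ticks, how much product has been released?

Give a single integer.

t=0: arr=1 -> substrate=0 bound=1 product=0
t=1: arr=3 -> substrate=0 bound=4 product=0
t=2: arr=3 -> substrate=3 bound=4 product=0
t=3: arr=0 -> substrate=3 bound=4 product=0
t=4: arr=1 -> substrate=3 bound=4 product=1
t=5: arr=3 -> substrate=3 bound=4 product=4
t=6: arr=0 -> substrate=3 bound=4 product=4
t=7: arr=2 -> substrate=5 bound=4 product=4

Answer: 4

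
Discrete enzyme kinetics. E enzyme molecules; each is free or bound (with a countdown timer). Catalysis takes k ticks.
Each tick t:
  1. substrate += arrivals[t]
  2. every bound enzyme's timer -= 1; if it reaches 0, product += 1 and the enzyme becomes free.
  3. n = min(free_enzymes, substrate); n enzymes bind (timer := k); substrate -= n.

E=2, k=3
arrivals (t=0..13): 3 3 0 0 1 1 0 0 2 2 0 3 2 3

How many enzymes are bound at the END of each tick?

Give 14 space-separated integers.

Answer: 2 2 2 2 2 2 2 2 2 2 2 2 2 2

Derivation:
t=0: arr=3 -> substrate=1 bound=2 product=0
t=1: arr=3 -> substrate=4 bound=2 product=0
t=2: arr=0 -> substrate=4 bound=2 product=0
t=3: arr=0 -> substrate=2 bound=2 product=2
t=4: arr=1 -> substrate=3 bound=2 product=2
t=5: arr=1 -> substrate=4 bound=2 product=2
t=6: arr=0 -> substrate=2 bound=2 product=4
t=7: arr=0 -> substrate=2 bound=2 product=4
t=8: arr=2 -> substrate=4 bound=2 product=4
t=9: arr=2 -> substrate=4 bound=2 product=6
t=10: arr=0 -> substrate=4 bound=2 product=6
t=11: arr=3 -> substrate=7 bound=2 product=6
t=12: arr=2 -> substrate=7 bound=2 product=8
t=13: arr=3 -> substrate=10 bound=2 product=8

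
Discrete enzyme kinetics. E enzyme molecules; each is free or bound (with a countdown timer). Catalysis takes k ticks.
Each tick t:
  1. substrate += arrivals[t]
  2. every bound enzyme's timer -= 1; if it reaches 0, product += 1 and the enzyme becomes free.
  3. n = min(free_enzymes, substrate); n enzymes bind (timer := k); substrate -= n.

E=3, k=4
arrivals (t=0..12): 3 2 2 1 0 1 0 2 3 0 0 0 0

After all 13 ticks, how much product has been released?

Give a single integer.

Answer: 9

Derivation:
t=0: arr=3 -> substrate=0 bound=3 product=0
t=1: arr=2 -> substrate=2 bound=3 product=0
t=2: arr=2 -> substrate=4 bound=3 product=0
t=3: arr=1 -> substrate=5 bound=3 product=0
t=4: arr=0 -> substrate=2 bound=3 product=3
t=5: arr=1 -> substrate=3 bound=3 product=3
t=6: arr=0 -> substrate=3 bound=3 product=3
t=7: arr=2 -> substrate=5 bound=3 product=3
t=8: arr=3 -> substrate=5 bound=3 product=6
t=9: arr=0 -> substrate=5 bound=3 product=6
t=10: arr=0 -> substrate=5 bound=3 product=6
t=11: arr=0 -> substrate=5 bound=3 product=6
t=12: arr=0 -> substrate=2 bound=3 product=9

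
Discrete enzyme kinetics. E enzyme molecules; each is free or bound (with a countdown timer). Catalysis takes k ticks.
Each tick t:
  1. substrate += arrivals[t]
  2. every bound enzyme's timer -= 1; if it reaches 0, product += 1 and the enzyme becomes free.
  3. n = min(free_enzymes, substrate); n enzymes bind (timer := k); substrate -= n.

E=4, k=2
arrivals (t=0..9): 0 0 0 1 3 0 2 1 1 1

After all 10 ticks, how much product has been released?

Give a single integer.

Answer: 7

Derivation:
t=0: arr=0 -> substrate=0 bound=0 product=0
t=1: arr=0 -> substrate=0 bound=0 product=0
t=2: arr=0 -> substrate=0 bound=0 product=0
t=3: arr=1 -> substrate=0 bound=1 product=0
t=4: arr=3 -> substrate=0 bound=4 product=0
t=5: arr=0 -> substrate=0 bound=3 product=1
t=6: arr=2 -> substrate=0 bound=2 product=4
t=7: arr=1 -> substrate=0 bound=3 product=4
t=8: arr=1 -> substrate=0 bound=2 product=6
t=9: arr=1 -> substrate=0 bound=2 product=7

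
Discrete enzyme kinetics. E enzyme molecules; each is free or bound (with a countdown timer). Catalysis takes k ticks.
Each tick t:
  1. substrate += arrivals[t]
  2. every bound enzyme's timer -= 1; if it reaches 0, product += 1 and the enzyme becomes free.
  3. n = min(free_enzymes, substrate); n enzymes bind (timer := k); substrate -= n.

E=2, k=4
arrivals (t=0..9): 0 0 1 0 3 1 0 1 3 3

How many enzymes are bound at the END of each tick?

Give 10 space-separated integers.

Answer: 0 0 1 1 2 2 2 2 2 2

Derivation:
t=0: arr=0 -> substrate=0 bound=0 product=0
t=1: arr=0 -> substrate=0 bound=0 product=0
t=2: arr=1 -> substrate=0 bound=1 product=0
t=3: arr=0 -> substrate=0 bound=1 product=0
t=4: arr=3 -> substrate=2 bound=2 product=0
t=5: arr=1 -> substrate=3 bound=2 product=0
t=6: arr=0 -> substrate=2 bound=2 product=1
t=7: arr=1 -> substrate=3 bound=2 product=1
t=8: arr=3 -> substrate=5 bound=2 product=2
t=9: arr=3 -> substrate=8 bound=2 product=2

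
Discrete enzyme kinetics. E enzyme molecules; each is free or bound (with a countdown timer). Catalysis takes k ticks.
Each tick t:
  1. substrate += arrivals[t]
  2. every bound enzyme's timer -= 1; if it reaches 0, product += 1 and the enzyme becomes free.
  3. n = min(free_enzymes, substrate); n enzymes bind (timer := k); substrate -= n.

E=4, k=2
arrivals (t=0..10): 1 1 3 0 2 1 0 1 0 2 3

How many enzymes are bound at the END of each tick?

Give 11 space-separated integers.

Answer: 1 2 4 3 2 3 1 1 1 2 4

Derivation:
t=0: arr=1 -> substrate=0 bound=1 product=0
t=1: arr=1 -> substrate=0 bound=2 product=0
t=2: arr=3 -> substrate=0 bound=4 product=1
t=3: arr=0 -> substrate=0 bound=3 product=2
t=4: arr=2 -> substrate=0 bound=2 product=5
t=5: arr=1 -> substrate=0 bound=3 product=5
t=6: arr=0 -> substrate=0 bound=1 product=7
t=7: arr=1 -> substrate=0 bound=1 product=8
t=8: arr=0 -> substrate=0 bound=1 product=8
t=9: arr=2 -> substrate=0 bound=2 product=9
t=10: arr=3 -> substrate=1 bound=4 product=9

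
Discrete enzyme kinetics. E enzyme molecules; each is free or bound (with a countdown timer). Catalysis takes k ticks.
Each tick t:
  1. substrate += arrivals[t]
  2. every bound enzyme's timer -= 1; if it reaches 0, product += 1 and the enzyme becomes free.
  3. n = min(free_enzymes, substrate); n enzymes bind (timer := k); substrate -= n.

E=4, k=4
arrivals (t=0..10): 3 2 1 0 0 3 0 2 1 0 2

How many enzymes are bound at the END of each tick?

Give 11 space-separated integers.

t=0: arr=3 -> substrate=0 bound=3 product=0
t=1: arr=2 -> substrate=1 bound=4 product=0
t=2: arr=1 -> substrate=2 bound=4 product=0
t=3: arr=0 -> substrate=2 bound=4 product=0
t=4: arr=0 -> substrate=0 bound=3 product=3
t=5: arr=3 -> substrate=1 bound=4 product=4
t=6: arr=0 -> substrate=1 bound=4 product=4
t=7: arr=2 -> substrate=3 bound=4 product=4
t=8: arr=1 -> substrate=2 bound=4 product=6
t=9: arr=0 -> substrate=0 bound=4 product=8
t=10: arr=2 -> substrate=2 bound=4 product=8

Answer: 3 4 4 4 3 4 4 4 4 4 4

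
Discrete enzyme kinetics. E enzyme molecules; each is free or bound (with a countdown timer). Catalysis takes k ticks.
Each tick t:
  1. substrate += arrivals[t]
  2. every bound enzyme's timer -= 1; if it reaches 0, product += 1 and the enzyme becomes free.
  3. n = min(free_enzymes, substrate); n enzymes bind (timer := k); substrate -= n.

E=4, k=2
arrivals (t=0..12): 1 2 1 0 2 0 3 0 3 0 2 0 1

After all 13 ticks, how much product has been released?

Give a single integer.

t=0: arr=1 -> substrate=0 bound=1 product=0
t=1: arr=2 -> substrate=0 bound=3 product=0
t=2: arr=1 -> substrate=0 bound=3 product=1
t=3: arr=0 -> substrate=0 bound=1 product=3
t=4: arr=2 -> substrate=0 bound=2 product=4
t=5: arr=0 -> substrate=0 bound=2 product=4
t=6: arr=3 -> substrate=0 bound=3 product=6
t=7: arr=0 -> substrate=0 bound=3 product=6
t=8: arr=3 -> substrate=0 bound=3 product=9
t=9: arr=0 -> substrate=0 bound=3 product=9
t=10: arr=2 -> substrate=0 bound=2 product=12
t=11: arr=0 -> substrate=0 bound=2 product=12
t=12: arr=1 -> substrate=0 bound=1 product=14

Answer: 14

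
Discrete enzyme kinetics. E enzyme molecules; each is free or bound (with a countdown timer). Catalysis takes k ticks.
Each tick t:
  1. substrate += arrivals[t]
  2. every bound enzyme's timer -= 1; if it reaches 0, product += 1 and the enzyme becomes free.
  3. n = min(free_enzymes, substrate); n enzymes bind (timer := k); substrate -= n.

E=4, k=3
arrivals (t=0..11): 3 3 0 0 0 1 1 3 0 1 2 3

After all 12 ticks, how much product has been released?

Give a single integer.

t=0: arr=3 -> substrate=0 bound=3 product=0
t=1: arr=3 -> substrate=2 bound=4 product=0
t=2: arr=0 -> substrate=2 bound=4 product=0
t=3: arr=0 -> substrate=0 bound=3 product=3
t=4: arr=0 -> substrate=0 bound=2 product=4
t=5: arr=1 -> substrate=0 bound=3 product=4
t=6: arr=1 -> substrate=0 bound=2 product=6
t=7: arr=3 -> substrate=1 bound=4 product=6
t=8: arr=0 -> substrate=0 bound=4 product=7
t=9: arr=1 -> substrate=0 bound=4 product=8
t=10: arr=2 -> substrate=0 bound=4 product=10
t=11: arr=3 -> substrate=2 bound=4 product=11

Answer: 11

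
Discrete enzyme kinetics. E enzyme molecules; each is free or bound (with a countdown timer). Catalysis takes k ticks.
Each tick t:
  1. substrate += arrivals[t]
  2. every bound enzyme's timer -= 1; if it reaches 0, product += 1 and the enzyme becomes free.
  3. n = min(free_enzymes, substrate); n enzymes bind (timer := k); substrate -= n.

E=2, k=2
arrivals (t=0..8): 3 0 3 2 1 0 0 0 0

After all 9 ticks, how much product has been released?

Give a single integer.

Answer: 8

Derivation:
t=0: arr=3 -> substrate=1 bound=2 product=0
t=1: arr=0 -> substrate=1 bound=2 product=0
t=2: arr=3 -> substrate=2 bound=2 product=2
t=3: arr=2 -> substrate=4 bound=2 product=2
t=4: arr=1 -> substrate=3 bound=2 product=4
t=5: arr=0 -> substrate=3 bound=2 product=4
t=6: arr=0 -> substrate=1 bound=2 product=6
t=7: arr=0 -> substrate=1 bound=2 product=6
t=8: arr=0 -> substrate=0 bound=1 product=8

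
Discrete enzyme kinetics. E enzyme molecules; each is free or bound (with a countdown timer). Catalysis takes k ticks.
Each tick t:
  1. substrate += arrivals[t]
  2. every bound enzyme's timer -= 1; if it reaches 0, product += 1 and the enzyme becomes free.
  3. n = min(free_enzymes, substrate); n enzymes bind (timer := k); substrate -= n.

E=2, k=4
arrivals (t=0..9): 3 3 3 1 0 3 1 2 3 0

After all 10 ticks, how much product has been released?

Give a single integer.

Answer: 4

Derivation:
t=0: arr=3 -> substrate=1 bound=2 product=0
t=1: arr=3 -> substrate=4 bound=2 product=0
t=2: arr=3 -> substrate=7 bound=2 product=0
t=3: arr=1 -> substrate=8 bound=2 product=0
t=4: arr=0 -> substrate=6 bound=2 product=2
t=5: arr=3 -> substrate=9 bound=2 product=2
t=6: arr=1 -> substrate=10 bound=2 product=2
t=7: arr=2 -> substrate=12 bound=2 product=2
t=8: arr=3 -> substrate=13 bound=2 product=4
t=9: arr=0 -> substrate=13 bound=2 product=4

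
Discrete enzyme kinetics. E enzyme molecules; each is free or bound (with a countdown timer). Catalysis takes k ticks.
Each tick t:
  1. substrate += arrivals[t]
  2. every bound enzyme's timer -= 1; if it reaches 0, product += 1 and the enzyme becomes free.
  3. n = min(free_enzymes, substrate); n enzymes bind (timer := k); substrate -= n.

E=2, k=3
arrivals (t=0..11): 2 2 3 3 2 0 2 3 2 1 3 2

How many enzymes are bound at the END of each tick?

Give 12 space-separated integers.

Answer: 2 2 2 2 2 2 2 2 2 2 2 2

Derivation:
t=0: arr=2 -> substrate=0 bound=2 product=0
t=1: arr=2 -> substrate=2 bound=2 product=0
t=2: arr=3 -> substrate=5 bound=2 product=0
t=3: arr=3 -> substrate=6 bound=2 product=2
t=4: arr=2 -> substrate=8 bound=2 product=2
t=5: arr=0 -> substrate=8 bound=2 product=2
t=6: arr=2 -> substrate=8 bound=2 product=4
t=7: arr=3 -> substrate=11 bound=2 product=4
t=8: arr=2 -> substrate=13 bound=2 product=4
t=9: arr=1 -> substrate=12 bound=2 product=6
t=10: arr=3 -> substrate=15 bound=2 product=6
t=11: arr=2 -> substrate=17 bound=2 product=6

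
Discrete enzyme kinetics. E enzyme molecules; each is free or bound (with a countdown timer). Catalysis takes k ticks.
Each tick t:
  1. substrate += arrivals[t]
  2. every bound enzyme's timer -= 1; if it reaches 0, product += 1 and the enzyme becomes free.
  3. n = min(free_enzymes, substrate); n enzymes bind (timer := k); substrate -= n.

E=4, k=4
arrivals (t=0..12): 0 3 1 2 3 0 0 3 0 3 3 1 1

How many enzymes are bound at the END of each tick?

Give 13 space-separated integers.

Answer: 0 3 4 4 4 4 4 4 4 4 4 4 4

Derivation:
t=0: arr=0 -> substrate=0 bound=0 product=0
t=1: arr=3 -> substrate=0 bound=3 product=0
t=2: arr=1 -> substrate=0 bound=4 product=0
t=3: arr=2 -> substrate=2 bound=4 product=0
t=4: arr=3 -> substrate=5 bound=4 product=0
t=5: arr=0 -> substrate=2 bound=4 product=3
t=6: arr=0 -> substrate=1 bound=4 product=4
t=7: arr=3 -> substrate=4 bound=4 product=4
t=8: arr=0 -> substrate=4 bound=4 product=4
t=9: arr=3 -> substrate=4 bound=4 product=7
t=10: arr=3 -> substrate=6 bound=4 product=8
t=11: arr=1 -> substrate=7 bound=4 product=8
t=12: arr=1 -> substrate=8 bound=4 product=8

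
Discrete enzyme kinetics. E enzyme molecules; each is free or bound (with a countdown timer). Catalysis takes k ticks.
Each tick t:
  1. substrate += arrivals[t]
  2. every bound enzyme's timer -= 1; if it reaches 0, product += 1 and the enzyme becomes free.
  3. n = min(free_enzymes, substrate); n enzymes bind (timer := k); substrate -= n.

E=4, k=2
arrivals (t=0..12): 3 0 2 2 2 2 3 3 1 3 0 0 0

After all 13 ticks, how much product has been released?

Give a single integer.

t=0: arr=3 -> substrate=0 bound=3 product=0
t=1: arr=0 -> substrate=0 bound=3 product=0
t=2: arr=2 -> substrate=0 bound=2 product=3
t=3: arr=2 -> substrate=0 bound=4 product=3
t=4: arr=2 -> substrate=0 bound=4 product=5
t=5: arr=2 -> substrate=0 bound=4 product=7
t=6: arr=3 -> substrate=1 bound=4 product=9
t=7: arr=3 -> substrate=2 bound=4 product=11
t=8: arr=1 -> substrate=1 bound=4 product=13
t=9: arr=3 -> substrate=2 bound=4 product=15
t=10: arr=0 -> substrate=0 bound=4 product=17
t=11: arr=0 -> substrate=0 bound=2 product=19
t=12: arr=0 -> substrate=0 bound=0 product=21

Answer: 21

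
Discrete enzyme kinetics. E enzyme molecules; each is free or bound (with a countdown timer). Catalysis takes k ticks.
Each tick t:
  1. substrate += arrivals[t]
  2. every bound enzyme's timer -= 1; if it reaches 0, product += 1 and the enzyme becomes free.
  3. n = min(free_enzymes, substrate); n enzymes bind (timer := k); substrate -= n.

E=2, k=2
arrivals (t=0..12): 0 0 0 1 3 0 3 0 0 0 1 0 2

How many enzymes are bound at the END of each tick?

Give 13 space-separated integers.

t=0: arr=0 -> substrate=0 bound=0 product=0
t=1: arr=0 -> substrate=0 bound=0 product=0
t=2: arr=0 -> substrate=0 bound=0 product=0
t=3: arr=1 -> substrate=0 bound=1 product=0
t=4: arr=3 -> substrate=2 bound=2 product=0
t=5: arr=0 -> substrate=1 bound=2 product=1
t=6: arr=3 -> substrate=3 bound=2 product=2
t=7: arr=0 -> substrate=2 bound=2 product=3
t=8: arr=0 -> substrate=1 bound=2 product=4
t=9: arr=0 -> substrate=0 bound=2 product=5
t=10: arr=1 -> substrate=0 bound=2 product=6
t=11: arr=0 -> substrate=0 bound=1 product=7
t=12: arr=2 -> substrate=0 bound=2 product=8

Answer: 0 0 0 1 2 2 2 2 2 2 2 1 2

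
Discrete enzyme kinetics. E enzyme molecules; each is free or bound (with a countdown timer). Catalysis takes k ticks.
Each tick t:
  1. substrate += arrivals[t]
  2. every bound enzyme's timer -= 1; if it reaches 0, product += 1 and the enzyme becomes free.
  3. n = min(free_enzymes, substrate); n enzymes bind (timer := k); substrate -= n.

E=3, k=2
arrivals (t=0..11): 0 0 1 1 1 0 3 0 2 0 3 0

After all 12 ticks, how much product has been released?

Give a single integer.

Answer: 8

Derivation:
t=0: arr=0 -> substrate=0 bound=0 product=0
t=1: arr=0 -> substrate=0 bound=0 product=0
t=2: arr=1 -> substrate=0 bound=1 product=0
t=3: arr=1 -> substrate=0 bound=2 product=0
t=4: arr=1 -> substrate=0 bound=2 product=1
t=5: arr=0 -> substrate=0 bound=1 product=2
t=6: arr=3 -> substrate=0 bound=3 product=3
t=7: arr=0 -> substrate=0 bound=3 product=3
t=8: arr=2 -> substrate=0 bound=2 product=6
t=9: arr=0 -> substrate=0 bound=2 product=6
t=10: arr=3 -> substrate=0 bound=3 product=8
t=11: arr=0 -> substrate=0 bound=3 product=8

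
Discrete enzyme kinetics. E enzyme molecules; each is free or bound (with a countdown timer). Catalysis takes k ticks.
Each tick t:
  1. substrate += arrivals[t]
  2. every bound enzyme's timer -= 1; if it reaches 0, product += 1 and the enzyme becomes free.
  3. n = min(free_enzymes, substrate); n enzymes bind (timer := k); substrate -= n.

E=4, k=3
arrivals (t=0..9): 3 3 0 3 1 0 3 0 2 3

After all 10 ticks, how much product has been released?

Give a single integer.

t=0: arr=3 -> substrate=0 bound=3 product=0
t=1: arr=3 -> substrate=2 bound=4 product=0
t=2: arr=0 -> substrate=2 bound=4 product=0
t=3: arr=3 -> substrate=2 bound=4 product=3
t=4: arr=1 -> substrate=2 bound=4 product=4
t=5: arr=0 -> substrate=2 bound=4 product=4
t=6: arr=3 -> substrate=2 bound=4 product=7
t=7: arr=0 -> substrate=1 bound=4 product=8
t=8: arr=2 -> substrate=3 bound=4 product=8
t=9: arr=3 -> substrate=3 bound=4 product=11

Answer: 11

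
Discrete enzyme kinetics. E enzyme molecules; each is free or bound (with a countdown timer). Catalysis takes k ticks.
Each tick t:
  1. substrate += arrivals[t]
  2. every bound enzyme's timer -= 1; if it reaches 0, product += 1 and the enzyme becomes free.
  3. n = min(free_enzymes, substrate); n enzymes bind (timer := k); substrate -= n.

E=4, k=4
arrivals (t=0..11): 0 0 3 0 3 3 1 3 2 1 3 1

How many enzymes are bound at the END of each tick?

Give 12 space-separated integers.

Answer: 0 0 3 3 4 4 4 4 4 4 4 4

Derivation:
t=0: arr=0 -> substrate=0 bound=0 product=0
t=1: arr=0 -> substrate=0 bound=0 product=0
t=2: arr=3 -> substrate=0 bound=3 product=0
t=3: arr=0 -> substrate=0 bound=3 product=0
t=4: arr=3 -> substrate=2 bound=4 product=0
t=5: arr=3 -> substrate=5 bound=4 product=0
t=6: arr=1 -> substrate=3 bound=4 product=3
t=7: arr=3 -> substrate=6 bound=4 product=3
t=8: arr=2 -> substrate=7 bound=4 product=4
t=9: arr=1 -> substrate=8 bound=4 product=4
t=10: arr=3 -> substrate=8 bound=4 product=7
t=11: arr=1 -> substrate=9 bound=4 product=7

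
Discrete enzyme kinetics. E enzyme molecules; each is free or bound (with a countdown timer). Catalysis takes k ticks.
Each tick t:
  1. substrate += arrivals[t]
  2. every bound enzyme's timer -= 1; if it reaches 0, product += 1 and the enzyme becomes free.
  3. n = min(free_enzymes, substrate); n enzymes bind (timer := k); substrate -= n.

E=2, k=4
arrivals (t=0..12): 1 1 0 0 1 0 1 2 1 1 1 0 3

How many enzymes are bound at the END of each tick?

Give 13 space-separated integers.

Answer: 1 2 2 2 2 1 2 2 2 2 2 2 2

Derivation:
t=0: arr=1 -> substrate=0 bound=1 product=0
t=1: arr=1 -> substrate=0 bound=2 product=0
t=2: arr=0 -> substrate=0 bound=2 product=0
t=3: arr=0 -> substrate=0 bound=2 product=0
t=4: arr=1 -> substrate=0 bound=2 product=1
t=5: arr=0 -> substrate=0 bound=1 product=2
t=6: arr=1 -> substrate=0 bound=2 product=2
t=7: arr=2 -> substrate=2 bound=2 product=2
t=8: arr=1 -> substrate=2 bound=2 product=3
t=9: arr=1 -> substrate=3 bound=2 product=3
t=10: arr=1 -> substrate=3 bound=2 product=4
t=11: arr=0 -> substrate=3 bound=2 product=4
t=12: arr=3 -> substrate=5 bound=2 product=5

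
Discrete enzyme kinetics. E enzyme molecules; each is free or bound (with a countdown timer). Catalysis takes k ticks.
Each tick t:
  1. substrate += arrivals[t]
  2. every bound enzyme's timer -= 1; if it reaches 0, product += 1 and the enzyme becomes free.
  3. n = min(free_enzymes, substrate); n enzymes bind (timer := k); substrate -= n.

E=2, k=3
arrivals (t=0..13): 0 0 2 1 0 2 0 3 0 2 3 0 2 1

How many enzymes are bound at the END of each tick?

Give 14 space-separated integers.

Answer: 0 0 2 2 2 2 2 2 2 2 2 2 2 2

Derivation:
t=0: arr=0 -> substrate=0 bound=0 product=0
t=1: arr=0 -> substrate=0 bound=0 product=0
t=2: arr=2 -> substrate=0 bound=2 product=0
t=3: arr=1 -> substrate=1 bound=2 product=0
t=4: arr=0 -> substrate=1 bound=2 product=0
t=5: arr=2 -> substrate=1 bound=2 product=2
t=6: arr=0 -> substrate=1 bound=2 product=2
t=7: arr=3 -> substrate=4 bound=2 product=2
t=8: arr=0 -> substrate=2 bound=2 product=4
t=9: arr=2 -> substrate=4 bound=2 product=4
t=10: arr=3 -> substrate=7 bound=2 product=4
t=11: arr=0 -> substrate=5 bound=2 product=6
t=12: arr=2 -> substrate=7 bound=2 product=6
t=13: arr=1 -> substrate=8 bound=2 product=6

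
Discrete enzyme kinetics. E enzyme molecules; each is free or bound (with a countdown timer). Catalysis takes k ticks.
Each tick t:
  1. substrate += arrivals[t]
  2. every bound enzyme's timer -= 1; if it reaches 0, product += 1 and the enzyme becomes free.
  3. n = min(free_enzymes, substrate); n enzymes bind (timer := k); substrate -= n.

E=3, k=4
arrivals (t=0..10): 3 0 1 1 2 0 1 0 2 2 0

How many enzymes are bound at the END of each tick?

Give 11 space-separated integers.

t=0: arr=3 -> substrate=0 bound=3 product=0
t=1: arr=0 -> substrate=0 bound=3 product=0
t=2: arr=1 -> substrate=1 bound=3 product=0
t=3: arr=1 -> substrate=2 bound=3 product=0
t=4: arr=2 -> substrate=1 bound=3 product=3
t=5: arr=0 -> substrate=1 bound=3 product=3
t=6: arr=1 -> substrate=2 bound=3 product=3
t=7: arr=0 -> substrate=2 bound=3 product=3
t=8: arr=2 -> substrate=1 bound=3 product=6
t=9: arr=2 -> substrate=3 bound=3 product=6
t=10: arr=0 -> substrate=3 bound=3 product=6

Answer: 3 3 3 3 3 3 3 3 3 3 3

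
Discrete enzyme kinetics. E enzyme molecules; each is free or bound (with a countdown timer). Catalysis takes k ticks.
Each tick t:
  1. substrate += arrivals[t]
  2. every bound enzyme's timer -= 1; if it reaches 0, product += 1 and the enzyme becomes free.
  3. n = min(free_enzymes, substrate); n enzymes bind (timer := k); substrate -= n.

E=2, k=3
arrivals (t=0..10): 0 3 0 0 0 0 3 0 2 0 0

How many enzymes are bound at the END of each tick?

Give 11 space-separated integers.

t=0: arr=0 -> substrate=0 bound=0 product=0
t=1: arr=3 -> substrate=1 bound=2 product=0
t=2: arr=0 -> substrate=1 bound=2 product=0
t=3: arr=0 -> substrate=1 bound=2 product=0
t=4: arr=0 -> substrate=0 bound=1 product=2
t=5: arr=0 -> substrate=0 bound=1 product=2
t=6: arr=3 -> substrate=2 bound=2 product=2
t=7: arr=0 -> substrate=1 bound=2 product=3
t=8: arr=2 -> substrate=3 bound=2 product=3
t=9: arr=0 -> substrate=2 bound=2 product=4
t=10: arr=0 -> substrate=1 bound=2 product=5

Answer: 0 2 2 2 1 1 2 2 2 2 2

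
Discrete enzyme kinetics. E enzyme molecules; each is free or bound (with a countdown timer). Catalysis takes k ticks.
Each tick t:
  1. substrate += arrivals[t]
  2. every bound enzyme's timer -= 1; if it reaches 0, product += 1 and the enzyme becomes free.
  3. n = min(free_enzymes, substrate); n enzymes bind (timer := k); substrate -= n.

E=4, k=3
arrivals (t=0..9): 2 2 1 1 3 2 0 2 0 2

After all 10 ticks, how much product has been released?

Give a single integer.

Answer: 10

Derivation:
t=0: arr=2 -> substrate=0 bound=2 product=0
t=1: arr=2 -> substrate=0 bound=4 product=0
t=2: arr=1 -> substrate=1 bound=4 product=0
t=3: arr=1 -> substrate=0 bound=4 product=2
t=4: arr=3 -> substrate=1 bound=4 product=4
t=5: arr=2 -> substrate=3 bound=4 product=4
t=6: arr=0 -> substrate=1 bound=4 product=6
t=7: arr=2 -> substrate=1 bound=4 product=8
t=8: arr=0 -> substrate=1 bound=4 product=8
t=9: arr=2 -> substrate=1 bound=4 product=10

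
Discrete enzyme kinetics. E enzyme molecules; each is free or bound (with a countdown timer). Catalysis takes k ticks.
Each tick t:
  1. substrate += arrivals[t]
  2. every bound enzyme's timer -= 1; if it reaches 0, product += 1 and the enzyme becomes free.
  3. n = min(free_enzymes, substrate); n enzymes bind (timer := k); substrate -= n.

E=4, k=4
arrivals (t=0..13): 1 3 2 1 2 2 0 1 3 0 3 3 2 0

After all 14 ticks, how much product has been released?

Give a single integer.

t=0: arr=1 -> substrate=0 bound=1 product=0
t=1: arr=3 -> substrate=0 bound=4 product=0
t=2: arr=2 -> substrate=2 bound=4 product=0
t=3: arr=1 -> substrate=3 bound=4 product=0
t=4: arr=2 -> substrate=4 bound=4 product=1
t=5: arr=2 -> substrate=3 bound=4 product=4
t=6: arr=0 -> substrate=3 bound=4 product=4
t=7: arr=1 -> substrate=4 bound=4 product=4
t=8: arr=3 -> substrate=6 bound=4 product=5
t=9: arr=0 -> substrate=3 bound=4 product=8
t=10: arr=3 -> substrate=6 bound=4 product=8
t=11: arr=3 -> substrate=9 bound=4 product=8
t=12: arr=2 -> substrate=10 bound=4 product=9
t=13: arr=0 -> substrate=7 bound=4 product=12

Answer: 12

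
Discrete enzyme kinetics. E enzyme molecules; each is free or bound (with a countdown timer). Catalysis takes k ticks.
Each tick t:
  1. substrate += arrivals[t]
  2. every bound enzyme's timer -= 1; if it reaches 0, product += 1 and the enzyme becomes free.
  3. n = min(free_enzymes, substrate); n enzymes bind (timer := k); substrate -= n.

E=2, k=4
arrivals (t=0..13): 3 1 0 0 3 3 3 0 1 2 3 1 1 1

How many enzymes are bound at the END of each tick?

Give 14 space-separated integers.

Answer: 2 2 2 2 2 2 2 2 2 2 2 2 2 2

Derivation:
t=0: arr=3 -> substrate=1 bound=2 product=0
t=1: arr=1 -> substrate=2 bound=2 product=0
t=2: arr=0 -> substrate=2 bound=2 product=0
t=3: arr=0 -> substrate=2 bound=2 product=0
t=4: arr=3 -> substrate=3 bound=2 product=2
t=5: arr=3 -> substrate=6 bound=2 product=2
t=6: arr=3 -> substrate=9 bound=2 product=2
t=7: arr=0 -> substrate=9 bound=2 product=2
t=8: arr=1 -> substrate=8 bound=2 product=4
t=9: arr=2 -> substrate=10 bound=2 product=4
t=10: arr=3 -> substrate=13 bound=2 product=4
t=11: arr=1 -> substrate=14 bound=2 product=4
t=12: arr=1 -> substrate=13 bound=2 product=6
t=13: arr=1 -> substrate=14 bound=2 product=6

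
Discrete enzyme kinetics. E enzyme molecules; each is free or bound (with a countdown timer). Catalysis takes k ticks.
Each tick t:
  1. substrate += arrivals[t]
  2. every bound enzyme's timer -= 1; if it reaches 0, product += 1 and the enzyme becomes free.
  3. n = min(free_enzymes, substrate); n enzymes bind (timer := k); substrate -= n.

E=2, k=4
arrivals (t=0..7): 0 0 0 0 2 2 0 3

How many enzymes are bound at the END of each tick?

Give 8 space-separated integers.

t=0: arr=0 -> substrate=0 bound=0 product=0
t=1: arr=0 -> substrate=0 bound=0 product=0
t=2: arr=0 -> substrate=0 bound=0 product=0
t=3: arr=0 -> substrate=0 bound=0 product=0
t=4: arr=2 -> substrate=0 bound=2 product=0
t=5: arr=2 -> substrate=2 bound=2 product=0
t=6: arr=0 -> substrate=2 bound=2 product=0
t=7: arr=3 -> substrate=5 bound=2 product=0

Answer: 0 0 0 0 2 2 2 2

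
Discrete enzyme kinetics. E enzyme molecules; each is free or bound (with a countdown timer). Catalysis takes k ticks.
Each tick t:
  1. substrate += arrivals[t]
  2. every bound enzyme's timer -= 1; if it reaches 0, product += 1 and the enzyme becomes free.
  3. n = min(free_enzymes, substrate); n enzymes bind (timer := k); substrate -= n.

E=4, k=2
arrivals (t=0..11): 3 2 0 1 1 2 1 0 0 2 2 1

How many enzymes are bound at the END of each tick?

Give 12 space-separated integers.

t=0: arr=3 -> substrate=0 bound=3 product=0
t=1: arr=2 -> substrate=1 bound=4 product=0
t=2: arr=0 -> substrate=0 bound=2 product=3
t=3: arr=1 -> substrate=0 bound=2 product=4
t=4: arr=1 -> substrate=0 bound=2 product=5
t=5: arr=2 -> substrate=0 bound=3 product=6
t=6: arr=1 -> substrate=0 bound=3 product=7
t=7: arr=0 -> substrate=0 bound=1 product=9
t=8: arr=0 -> substrate=0 bound=0 product=10
t=9: arr=2 -> substrate=0 bound=2 product=10
t=10: arr=2 -> substrate=0 bound=4 product=10
t=11: arr=1 -> substrate=0 bound=3 product=12

Answer: 3 4 2 2 2 3 3 1 0 2 4 3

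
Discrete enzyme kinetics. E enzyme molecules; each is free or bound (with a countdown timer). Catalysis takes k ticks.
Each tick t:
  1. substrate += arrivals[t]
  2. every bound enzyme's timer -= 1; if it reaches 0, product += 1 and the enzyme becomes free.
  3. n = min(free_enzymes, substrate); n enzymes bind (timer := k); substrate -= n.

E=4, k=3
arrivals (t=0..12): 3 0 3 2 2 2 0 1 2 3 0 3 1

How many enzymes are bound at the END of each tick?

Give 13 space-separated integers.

Answer: 3 3 4 4 4 4 4 4 4 4 4 4 4

Derivation:
t=0: arr=3 -> substrate=0 bound=3 product=0
t=1: arr=0 -> substrate=0 bound=3 product=0
t=2: arr=3 -> substrate=2 bound=4 product=0
t=3: arr=2 -> substrate=1 bound=4 product=3
t=4: arr=2 -> substrate=3 bound=4 product=3
t=5: arr=2 -> substrate=4 bound=4 product=4
t=6: arr=0 -> substrate=1 bound=4 product=7
t=7: arr=1 -> substrate=2 bound=4 product=7
t=8: arr=2 -> substrate=3 bound=4 product=8
t=9: arr=3 -> substrate=3 bound=4 product=11
t=10: arr=0 -> substrate=3 bound=4 product=11
t=11: arr=3 -> substrate=5 bound=4 product=12
t=12: arr=1 -> substrate=3 bound=4 product=15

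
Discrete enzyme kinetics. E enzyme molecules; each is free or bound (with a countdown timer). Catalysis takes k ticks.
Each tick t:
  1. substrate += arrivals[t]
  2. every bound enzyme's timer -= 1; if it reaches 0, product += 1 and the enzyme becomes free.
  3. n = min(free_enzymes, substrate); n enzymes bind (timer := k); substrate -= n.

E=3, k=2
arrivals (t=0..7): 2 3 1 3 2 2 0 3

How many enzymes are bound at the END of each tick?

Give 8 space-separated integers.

Answer: 2 3 3 3 3 3 3 3

Derivation:
t=0: arr=2 -> substrate=0 bound=2 product=0
t=1: arr=3 -> substrate=2 bound=3 product=0
t=2: arr=1 -> substrate=1 bound=3 product=2
t=3: arr=3 -> substrate=3 bound=3 product=3
t=4: arr=2 -> substrate=3 bound=3 product=5
t=5: arr=2 -> substrate=4 bound=3 product=6
t=6: arr=0 -> substrate=2 bound=3 product=8
t=7: arr=3 -> substrate=4 bound=3 product=9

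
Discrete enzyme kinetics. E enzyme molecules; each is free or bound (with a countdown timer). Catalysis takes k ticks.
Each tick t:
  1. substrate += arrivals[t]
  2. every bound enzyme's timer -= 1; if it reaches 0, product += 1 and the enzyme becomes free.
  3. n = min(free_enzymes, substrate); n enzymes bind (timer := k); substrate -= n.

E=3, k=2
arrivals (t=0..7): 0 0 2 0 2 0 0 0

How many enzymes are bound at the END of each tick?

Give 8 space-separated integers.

Answer: 0 0 2 2 2 2 0 0

Derivation:
t=0: arr=0 -> substrate=0 bound=0 product=0
t=1: arr=0 -> substrate=0 bound=0 product=0
t=2: arr=2 -> substrate=0 bound=2 product=0
t=3: arr=0 -> substrate=0 bound=2 product=0
t=4: arr=2 -> substrate=0 bound=2 product=2
t=5: arr=0 -> substrate=0 bound=2 product=2
t=6: arr=0 -> substrate=0 bound=0 product=4
t=7: arr=0 -> substrate=0 bound=0 product=4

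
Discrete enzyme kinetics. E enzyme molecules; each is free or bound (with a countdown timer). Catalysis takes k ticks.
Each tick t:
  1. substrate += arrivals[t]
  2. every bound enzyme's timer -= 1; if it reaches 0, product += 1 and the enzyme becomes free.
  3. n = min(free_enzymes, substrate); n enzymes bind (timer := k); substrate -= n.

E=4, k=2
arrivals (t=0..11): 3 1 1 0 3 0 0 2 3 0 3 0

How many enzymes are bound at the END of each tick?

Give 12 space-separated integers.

t=0: arr=3 -> substrate=0 bound=3 product=0
t=1: arr=1 -> substrate=0 bound=4 product=0
t=2: arr=1 -> substrate=0 bound=2 product=3
t=3: arr=0 -> substrate=0 bound=1 product=4
t=4: arr=3 -> substrate=0 bound=3 product=5
t=5: arr=0 -> substrate=0 bound=3 product=5
t=6: arr=0 -> substrate=0 bound=0 product=8
t=7: arr=2 -> substrate=0 bound=2 product=8
t=8: arr=3 -> substrate=1 bound=4 product=8
t=9: arr=0 -> substrate=0 bound=3 product=10
t=10: arr=3 -> substrate=0 bound=4 product=12
t=11: arr=0 -> substrate=0 bound=3 product=13

Answer: 3 4 2 1 3 3 0 2 4 3 4 3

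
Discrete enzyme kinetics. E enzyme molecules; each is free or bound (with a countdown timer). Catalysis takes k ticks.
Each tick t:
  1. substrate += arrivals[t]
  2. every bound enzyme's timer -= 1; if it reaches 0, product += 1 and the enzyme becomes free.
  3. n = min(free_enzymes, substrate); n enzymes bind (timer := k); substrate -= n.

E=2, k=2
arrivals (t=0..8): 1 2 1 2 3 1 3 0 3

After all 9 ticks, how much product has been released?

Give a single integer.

t=0: arr=1 -> substrate=0 bound=1 product=0
t=1: arr=2 -> substrate=1 bound=2 product=0
t=2: arr=1 -> substrate=1 bound=2 product=1
t=3: arr=2 -> substrate=2 bound=2 product=2
t=4: arr=3 -> substrate=4 bound=2 product=3
t=5: arr=1 -> substrate=4 bound=2 product=4
t=6: arr=3 -> substrate=6 bound=2 product=5
t=7: arr=0 -> substrate=5 bound=2 product=6
t=8: arr=3 -> substrate=7 bound=2 product=7

Answer: 7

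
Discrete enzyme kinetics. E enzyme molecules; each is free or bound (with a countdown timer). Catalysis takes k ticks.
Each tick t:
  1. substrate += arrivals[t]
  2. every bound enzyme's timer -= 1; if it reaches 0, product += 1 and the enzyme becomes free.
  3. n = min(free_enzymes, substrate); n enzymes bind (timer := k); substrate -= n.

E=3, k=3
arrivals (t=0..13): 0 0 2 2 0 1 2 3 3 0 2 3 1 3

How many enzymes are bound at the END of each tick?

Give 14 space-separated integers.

Answer: 0 0 2 3 3 3 3 3 3 3 3 3 3 3

Derivation:
t=0: arr=0 -> substrate=0 bound=0 product=0
t=1: arr=0 -> substrate=0 bound=0 product=0
t=2: arr=2 -> substrate=0 bound=2 product=0
t=3: arr=2 -> substrate=1 bound=3 product=0
t=4: arr=0 -> substrate=1 bound=3 product=0
t=5: arr=1 -> substrate=0 bound=3 product=2
t=6: arr=2 -> substrate=1 bound=3 product=3
t=7: arr=3 -> substrate=4 bound=3 product=3
t=8: arr=3 -> substrate=5 bound=3 product=5
t=9: arr=0 -> substrate=4 bound=3 product=6
t=10: arr=2 -> substrate=6 bound=3 product=6
t=11: arr=3 -> substrate=7 bound=3 product=8
t=12: arr=1 -> substrate=7 bound=3 product=9
t=13: arr=3 -> substrate=10 bound=3 product=9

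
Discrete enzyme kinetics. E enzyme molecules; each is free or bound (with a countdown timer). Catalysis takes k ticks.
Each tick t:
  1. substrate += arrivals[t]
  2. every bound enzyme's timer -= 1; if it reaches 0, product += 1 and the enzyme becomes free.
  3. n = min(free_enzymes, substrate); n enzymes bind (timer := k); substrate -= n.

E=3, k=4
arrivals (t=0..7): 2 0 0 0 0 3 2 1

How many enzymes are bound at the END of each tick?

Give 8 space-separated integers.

t=0: arr=2 -> substrate=0 bound=2 product=0
t=1: arr=0 -> substrate=0 bound=2 product=0
t=2: arr=0 -> substrate=0 bound=2 product=0
t=3: arr=0 -> substrate=0 bound=2 product=0
t=4: arr=0 -> substrate=0 bound=0 product=2
t=5: arr=3 -> substrate=0 bound=3 product=2
t=6: arr=2 -> substrate=2 bound=3 product=2
t=7: arr=1 -> substrate=3 bound=3 product=2

Answer: 2 2 2 2 0 3 3 3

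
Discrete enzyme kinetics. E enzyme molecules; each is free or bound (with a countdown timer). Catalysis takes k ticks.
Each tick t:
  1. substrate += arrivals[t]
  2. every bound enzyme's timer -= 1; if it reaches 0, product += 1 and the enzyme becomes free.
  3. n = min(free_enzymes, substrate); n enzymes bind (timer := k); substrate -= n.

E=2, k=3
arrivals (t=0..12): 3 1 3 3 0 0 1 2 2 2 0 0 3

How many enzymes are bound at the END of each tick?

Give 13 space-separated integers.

t=0: arr=3 -> substrate=1 bound=2 product=0
t=1: arr=1 -> substrate=2 bound=2 product=0
t=2: arr=3 -> substrate=5 bound=2 product=0
t=3: arr=3 -> substrate=6 bound=2 product=2
t=4: arr=0 -> substrate=6 bound=2 product=2
t=5: arr=0 -> substrate=6 bound=2 product=2
t=6: arr=1 -> substrate=5 bound=2 product=4
t=7: arr=2 -> substrate=7 bound=2 product=4
t=8: arr=2 -> substrate=9 bound=2 product=4
t=9: arr=2 -> substrate=9 bound=2 product=6
t=10: arr=0 -> substrate=9 bound=2 product=6
t=11: arr=0 -> substrate=9 bound=2 product=6
t=12: arr=3 -> substrate=10 bound=2 product=8

Answer: 2 2 2 2 2 2 2 2 2 2 2 2 2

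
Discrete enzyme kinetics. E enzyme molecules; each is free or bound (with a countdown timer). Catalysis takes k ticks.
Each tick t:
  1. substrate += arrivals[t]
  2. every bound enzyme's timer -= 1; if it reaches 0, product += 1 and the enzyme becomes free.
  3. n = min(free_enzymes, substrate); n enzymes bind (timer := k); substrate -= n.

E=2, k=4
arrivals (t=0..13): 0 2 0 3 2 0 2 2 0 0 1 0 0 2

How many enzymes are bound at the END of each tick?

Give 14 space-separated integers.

t=0: arr=0 -> substrate=0 bound=0 product=0
t=1: arr=2 -> substrate=0 bound=2 product=0
t=2: arr=0 -> substrate=0 bound=2 product=0
t=3: arr=3 -> substrate=3 bound=2 product=0
t=4: arr=2 -> substrate=5 bound=2 product=0
t=5: arr=0 -> substrate=3 bound=2 product=2
t=6: arr=2 -> substrate=5 bound=2 product=2
t=7: arr=2 -> substrate=7 bound=2 product=2
t=8: arr=0 -> substrate=7 bound=2 product=2
t=9: arr=0 -> substrate=5 bound=2 product=4
t=10: arr=1 -> substrate=6 bound=2 product=4
t=11: arr=0 -> substrate=6 bound=2 product=4
t=12: arr=0 -> substrate=6 bound=2 product=4
t=13: arr=2 -> substrate=6 bound=2 product=6

Answer: 0 2 2 2 2 2 2 2 2 2 2 2 2 2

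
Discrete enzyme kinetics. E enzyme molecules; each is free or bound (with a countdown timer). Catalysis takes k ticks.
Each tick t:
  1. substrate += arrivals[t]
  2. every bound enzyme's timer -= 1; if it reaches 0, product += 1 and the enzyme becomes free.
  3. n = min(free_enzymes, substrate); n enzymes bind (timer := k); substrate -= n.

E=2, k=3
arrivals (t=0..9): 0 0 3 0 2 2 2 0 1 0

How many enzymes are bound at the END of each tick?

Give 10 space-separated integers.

Answer: 0 0 2 2 2 2 2 2 2 2

Derivation:
t=0: arr=0 -> substrate=0 bound=0 product=0
t=1: arr=0 -> substrate=0 bound=0 product=0
t=2: arr=3 -> substrate=1 bound=2 product=0
t=3: arr=0 -> substrate=1 bound=2 product=0
t=4: arr=2 -> substrate=3 bound=2 product=0
t=5: arr=2 -> substrate=3 bound=2 product=2
t=6: arr=2 -> substrate=5 bound=2 product=2
t=7: arr=0 -> substrate=5 bound=2 product=2
t=8: arr=1 -> substrate=4 bound=2 product=4
t=9: arr=0 -> substrate=4 bound=2 product=4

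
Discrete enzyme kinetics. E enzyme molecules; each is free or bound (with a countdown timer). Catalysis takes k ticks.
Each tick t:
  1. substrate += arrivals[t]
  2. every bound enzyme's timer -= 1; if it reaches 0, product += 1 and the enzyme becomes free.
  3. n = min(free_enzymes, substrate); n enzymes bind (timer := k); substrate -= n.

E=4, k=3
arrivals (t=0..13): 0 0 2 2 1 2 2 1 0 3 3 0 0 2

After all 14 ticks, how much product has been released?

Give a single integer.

Answer: 12

Derivation:
t=0: arr=0 -> substrate=0 bound=0 product=0
t=1: arr=0 -> substrate=0 bound=0 product=0
t=2: arr=2 -> substrate=0 bound=2 product=0
t=3: arr=2 -> substrate=0 bound=4 product=0
t=4: arr=1 -> substrate=1 bound=4 product=0
t=5: arr=2 -> substrate=1 bound=4 product=2
t=6: arr=2 -> substrate=1 bound=4 product=4
t=7: arr=1 -> substrate=2 bound=4 product=4
t=8: arr=0 -> substrate=0 bound=4 product=6
t=9: arr=3 -> substrate=1 bound=4 product=8
t=10: arr=3 -> substrate=4 bound=4 product=8
t=11: arr=0 -> substrate=2 bound=4 product=10
t=12: arr=0 -> substrate=0 bound=4 product=12
t=13: arr=2 -> substrate=2 bound=4 product=12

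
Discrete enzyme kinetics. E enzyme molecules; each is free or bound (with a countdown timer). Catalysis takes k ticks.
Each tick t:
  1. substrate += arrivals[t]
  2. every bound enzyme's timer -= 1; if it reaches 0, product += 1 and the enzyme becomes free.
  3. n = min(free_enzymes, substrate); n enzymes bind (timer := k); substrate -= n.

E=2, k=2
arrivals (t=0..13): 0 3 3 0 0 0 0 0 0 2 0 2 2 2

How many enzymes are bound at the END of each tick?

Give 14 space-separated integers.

Answer: 0 2 2 2 2 2 2 0 0 2 2 2 2 2

Derivation:
t=0: arr=0 -> substrate=0 bound=0 product=0
t=1: arr=3 -> substrate=1 bound=2 product=0
t=2: arr=3 -> substrate=4 bound=2 product=0
t=3: arr=0 -> substrate=2 bound=2 product=2
t=4: arr=0 -> substrate=2 bound=2 product=2
t=5: arr=0 -> substrate=0 bound=2 product=4
t=6: arr=0 -> substrate=0 bound=2 product=4
t=7: arr=0 -> substrate=0 bound=0 product=6
t=8: arr=0 -> substrate=0 bound=0 product=6
t=9: arr=2 -> substrate=0 bound=2 product=6
t=10: arr=0 -> substrate=0 bound=2 product=6
t=11: arr=2 -> substrate=0 bound=2 product=8
t=12: arr=2 -> substrate=2 bound=2 product=8
t=13: arr=2 -> substrate=2 bound=2 product=10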